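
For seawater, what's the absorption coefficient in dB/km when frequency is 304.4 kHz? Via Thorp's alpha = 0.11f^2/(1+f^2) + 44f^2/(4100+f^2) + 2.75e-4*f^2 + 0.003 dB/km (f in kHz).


f^2 = 92659.36
alpha = 0.11*92659.36/(1+92659.36) + 44*92659.36/(4100+92659.36) + 2.75e-4*92659.36 + 0.003 = 67.73

67.73 dB/km


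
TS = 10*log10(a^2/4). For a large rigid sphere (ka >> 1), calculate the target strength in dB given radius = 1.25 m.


TS = 10*log10(1.25^2 / 4) = 10*log10(0.390625) = -4.08

-4.08 dB


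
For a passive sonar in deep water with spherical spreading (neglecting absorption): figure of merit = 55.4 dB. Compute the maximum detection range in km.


At max range FOM = TL, so 20*log10(R) = 55.4
R = 10^(55.4/20) = 588.84 m = 0.59 km

0.59 km


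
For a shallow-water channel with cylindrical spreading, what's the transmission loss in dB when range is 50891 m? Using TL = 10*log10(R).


TL = 10*log10(50891) = 47.07

47.07 dB


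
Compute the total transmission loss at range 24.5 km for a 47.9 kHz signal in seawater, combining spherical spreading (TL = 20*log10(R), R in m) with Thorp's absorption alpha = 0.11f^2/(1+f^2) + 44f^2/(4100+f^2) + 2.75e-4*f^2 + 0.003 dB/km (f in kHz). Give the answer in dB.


Step 1 (Thorp): alpha = 0.11*2294.41/(1+2294.41) + 44*2294.41/(4100+2294.41) + 2.75e-4*2294.41 + 0.003 = 16.5318 dB/km
Step 2: TL_spread = 20*log10(24500) = 87.78 dB
Step 3: TL_abs = alpha*R = 16.5318 * 24.5 = 405.03 dB
Step 4: TL_total = 87.78 + 405.03 = 492.81

492.81 dB


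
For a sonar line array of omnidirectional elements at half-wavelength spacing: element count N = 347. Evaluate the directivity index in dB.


DI = 10*log10(347) = 25.4

25.4 dB


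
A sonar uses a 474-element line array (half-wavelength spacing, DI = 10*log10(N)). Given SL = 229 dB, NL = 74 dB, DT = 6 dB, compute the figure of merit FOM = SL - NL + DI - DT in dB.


175.76 dB


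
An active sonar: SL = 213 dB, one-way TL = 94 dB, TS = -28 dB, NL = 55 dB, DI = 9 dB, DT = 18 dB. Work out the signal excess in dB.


-67 dB


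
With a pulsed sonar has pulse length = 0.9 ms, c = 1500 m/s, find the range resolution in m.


dR = c*tau/2 = 1500 * 0.9e-3 / 2 = 0.675

0.675 m


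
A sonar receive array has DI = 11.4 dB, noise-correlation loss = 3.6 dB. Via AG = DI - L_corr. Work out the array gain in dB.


7.8 dB


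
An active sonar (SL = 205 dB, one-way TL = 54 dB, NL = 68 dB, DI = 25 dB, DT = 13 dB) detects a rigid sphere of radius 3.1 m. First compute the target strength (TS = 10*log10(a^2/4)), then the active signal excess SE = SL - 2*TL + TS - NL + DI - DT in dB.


Step 1: TS = 10*log10(3.1^2/4) = 3.81 dB
Step 2: SE = SL - 2*TL + TS - NL + DI - DT = 205 - 2*54 + (3.81) - 68 + 25 - 13 = 44.81

44.81 dB


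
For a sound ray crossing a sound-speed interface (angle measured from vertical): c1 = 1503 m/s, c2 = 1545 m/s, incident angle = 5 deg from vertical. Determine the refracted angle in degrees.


5.14 deg


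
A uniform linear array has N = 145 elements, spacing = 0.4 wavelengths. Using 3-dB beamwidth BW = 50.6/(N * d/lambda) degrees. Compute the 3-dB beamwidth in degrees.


BW = 50.6 / (145 * 0.4) = 50.6 / 58.0 = 0.87

0.87 deg


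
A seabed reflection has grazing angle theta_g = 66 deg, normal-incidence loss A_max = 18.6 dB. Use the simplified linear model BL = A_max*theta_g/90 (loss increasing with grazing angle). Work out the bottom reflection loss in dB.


BL = A_max * theta_g / 90 = 18.6 * 66 / 90 = 13.64

13.64 dB


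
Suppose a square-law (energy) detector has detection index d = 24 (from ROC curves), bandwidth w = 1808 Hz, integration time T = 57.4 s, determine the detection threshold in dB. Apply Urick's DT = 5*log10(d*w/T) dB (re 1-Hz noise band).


14.39 dB


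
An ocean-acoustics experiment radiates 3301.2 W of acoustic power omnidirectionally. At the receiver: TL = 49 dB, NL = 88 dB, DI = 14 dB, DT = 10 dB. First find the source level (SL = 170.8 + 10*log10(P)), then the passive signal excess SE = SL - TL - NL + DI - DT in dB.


Step 1: SL = 170.8 + 10*log10(3301.2) = 205.99 dB
Step 2: SE = SL - TL - NL + DI - DT = 205.99 - 49 - 88 + 14 - 10 = 72.99

72.99 dB


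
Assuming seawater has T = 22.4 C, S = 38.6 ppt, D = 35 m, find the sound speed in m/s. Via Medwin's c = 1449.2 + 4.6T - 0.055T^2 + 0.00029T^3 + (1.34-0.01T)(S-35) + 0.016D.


c = 1449.2 + 4.6*22.4 - 0.055*22.4^2 + 0.00029*22.4^3 + (1.34 - 0.01*22.4)*(38.6 - 35) + 0.016*35 = 1532.48

1532.48 m/s


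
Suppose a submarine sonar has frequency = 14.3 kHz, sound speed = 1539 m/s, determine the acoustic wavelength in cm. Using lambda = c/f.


10.76 cm


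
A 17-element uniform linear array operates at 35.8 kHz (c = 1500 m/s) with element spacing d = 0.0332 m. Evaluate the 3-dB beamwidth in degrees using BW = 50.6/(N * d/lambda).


Step 1: lambda = 1500/35800 = 0.0419 m
Step 2: d/lambda = 0.0332/0.0419 = 0.7924
Step 3: BW = 50.6/(N * d/lambda) = 50.6/(17 * 0.7924) = 3.76

3.76 deg


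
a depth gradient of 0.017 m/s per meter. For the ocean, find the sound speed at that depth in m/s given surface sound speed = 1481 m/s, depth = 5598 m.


1576.166 m/s


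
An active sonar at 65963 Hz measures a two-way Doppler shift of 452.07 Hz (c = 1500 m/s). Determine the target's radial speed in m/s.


From fd = 2*f*v/c, v = c*fd/(2*f) = 1500 * 452.07 / (2*65963) = 5.14

5.14 m/s


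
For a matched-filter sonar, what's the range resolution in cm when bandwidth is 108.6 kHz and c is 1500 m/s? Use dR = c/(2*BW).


dR = c/(2*BW) = 1500 / (2 * 108.6e3) = 0.0069 m = 0.69 cm

0.69 cm


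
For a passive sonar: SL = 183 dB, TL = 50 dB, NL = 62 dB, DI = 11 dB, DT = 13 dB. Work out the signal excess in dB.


SE = SL - TL - NL + DI - DT = 183 - 50 - 62 + 11 - 13 = 69

69 dB


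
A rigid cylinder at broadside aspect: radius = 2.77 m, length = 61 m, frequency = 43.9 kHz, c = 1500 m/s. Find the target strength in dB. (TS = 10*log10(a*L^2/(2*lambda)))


lambda = 1500/43900 = 0.03417 m
TS = 10*log10(2.77*61^2/(2*0.03417)) = 51.78

51.78 dB


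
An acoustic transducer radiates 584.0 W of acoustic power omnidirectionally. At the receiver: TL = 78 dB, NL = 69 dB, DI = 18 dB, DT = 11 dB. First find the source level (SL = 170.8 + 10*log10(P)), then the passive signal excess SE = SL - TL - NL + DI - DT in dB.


Step 1: SL = 170.8 + 10*log10(584.0) = 198.46 dB
Step 2: SE = SL - TL - NL + DI - DT = 198.46 - 78 - 69 + 18 - 11 = 58.46

58.46 dB


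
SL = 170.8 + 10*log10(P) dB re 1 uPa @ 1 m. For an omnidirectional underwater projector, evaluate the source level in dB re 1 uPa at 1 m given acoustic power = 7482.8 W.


SL = 170.8 + 10*log10(7482.8) = 170.8 + 38.74 = 209.54

209.54 dB


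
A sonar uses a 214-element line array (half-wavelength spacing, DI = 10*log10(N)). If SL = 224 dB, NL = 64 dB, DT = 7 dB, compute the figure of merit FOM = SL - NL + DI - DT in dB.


176.3 dB


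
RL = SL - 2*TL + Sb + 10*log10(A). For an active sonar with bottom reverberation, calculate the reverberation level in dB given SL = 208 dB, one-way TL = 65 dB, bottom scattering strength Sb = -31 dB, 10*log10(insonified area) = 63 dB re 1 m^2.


110 dB


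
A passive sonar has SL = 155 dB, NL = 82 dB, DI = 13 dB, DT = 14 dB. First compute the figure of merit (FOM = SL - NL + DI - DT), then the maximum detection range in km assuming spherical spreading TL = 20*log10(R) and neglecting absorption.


Step 1: FOM = SL - NL + DI - DT = 155 - 82 + 13 - 14 = 72 dB
Step 2: at max range FOM = TL = 20*log10(R), so R = 10^(72/20) = 3981.07 m = 3.98 km

3.98 km


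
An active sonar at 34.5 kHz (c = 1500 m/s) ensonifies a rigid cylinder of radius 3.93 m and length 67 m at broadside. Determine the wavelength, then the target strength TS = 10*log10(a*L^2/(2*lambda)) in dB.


Step 1: lambda = c/f = 1500/34500 = 0.04348 m
Step 2: TS = 10*log10(a*L^2/(2*lambda)) = 10*log10(3.93*67^2/(2*0.04348)) = 53.07

53.07 dB


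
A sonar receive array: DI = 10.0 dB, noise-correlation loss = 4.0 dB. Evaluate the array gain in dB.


AG = DI - L_corr = 10.0 - 4.0 = 6.0

6.0 dB


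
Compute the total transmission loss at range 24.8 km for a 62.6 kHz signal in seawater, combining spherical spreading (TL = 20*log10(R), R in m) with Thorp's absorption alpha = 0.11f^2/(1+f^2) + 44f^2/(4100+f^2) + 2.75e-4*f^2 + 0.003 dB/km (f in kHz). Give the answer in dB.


Step 1 (Thorp): alpha = 0.11*3918.76/(1+3918.76) + 44*3918.76/(4100+3918.76) + 2.75e-4*3918.76 + 0.003 = 22.6934 dB/km
Step 2: TL_spread = 20*log10(24800) = 87.89 dB
Step 3: TL_abs = alpha*R = 22.6934 * 24.8 = 562.8 dB
Step 4: TL_total = 87.89 + 562.8 = 650.69

650.69 dB


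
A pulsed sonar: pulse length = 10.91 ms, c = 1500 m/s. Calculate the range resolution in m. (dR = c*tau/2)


dR = c*tau/2 = 1500 * 10.91e-3 / 2 = 8.1825

8.1825 m


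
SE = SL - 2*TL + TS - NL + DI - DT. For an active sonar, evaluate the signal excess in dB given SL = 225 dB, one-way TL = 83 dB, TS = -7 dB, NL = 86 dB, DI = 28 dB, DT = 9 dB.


SE = SL - 2*TL + TS - NL + DI - DT = 225 - 2*83 + (-7) - 86 + 28 - 9 = -15

-15 dB


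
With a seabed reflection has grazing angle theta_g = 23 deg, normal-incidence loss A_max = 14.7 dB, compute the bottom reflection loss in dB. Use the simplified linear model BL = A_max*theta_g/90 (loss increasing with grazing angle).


BL = A_max * theta_g / 90 = 14.7 * 23 / 90 = 3.76

3.76 dB


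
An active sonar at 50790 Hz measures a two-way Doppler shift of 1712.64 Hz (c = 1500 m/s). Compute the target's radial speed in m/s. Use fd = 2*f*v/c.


From fd = 2*f*v/c, v = c*fd/(2*f) = 1500 * 1712.64 / (2*50790) = 25.29

25.29 m/s


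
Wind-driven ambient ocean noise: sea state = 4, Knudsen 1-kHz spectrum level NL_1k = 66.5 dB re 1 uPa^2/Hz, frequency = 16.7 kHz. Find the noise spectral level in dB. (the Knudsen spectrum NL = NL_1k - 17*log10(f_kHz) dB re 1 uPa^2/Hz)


45.71 dB


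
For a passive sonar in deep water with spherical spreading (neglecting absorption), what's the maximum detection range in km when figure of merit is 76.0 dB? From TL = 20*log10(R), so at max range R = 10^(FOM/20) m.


At max range FOM = TL, so 20*log10(R) = 76.0
R = 10^(76.0/20) = 6309.57 m = 6.31 km

6.31 km


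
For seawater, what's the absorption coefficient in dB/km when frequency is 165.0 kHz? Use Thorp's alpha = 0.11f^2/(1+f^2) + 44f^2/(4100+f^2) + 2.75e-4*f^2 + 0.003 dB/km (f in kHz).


f^2 = 27225.0
alpha = 0.11*27225.0/(1+27225.0) + 44*27225.0/(4100+27225.0) + 2.75e-4*27225.0 + 0.003 = 45.841

45.841 dB/km


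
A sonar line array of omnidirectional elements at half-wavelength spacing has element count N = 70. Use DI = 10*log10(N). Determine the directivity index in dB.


18.45 dB


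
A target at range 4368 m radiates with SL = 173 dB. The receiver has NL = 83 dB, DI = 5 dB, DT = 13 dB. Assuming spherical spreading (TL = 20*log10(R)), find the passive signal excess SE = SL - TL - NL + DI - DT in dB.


Step 1: TL = 20*log10(4368) = 72.81 dB
Step 2: SE = 173 - 72.81 - 83 + 5 - 13 = 9.19

9.19 dB


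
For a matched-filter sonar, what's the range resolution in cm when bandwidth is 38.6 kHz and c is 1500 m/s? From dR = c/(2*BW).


dR = c/(2*BW) = 1500 / (2 * 38.6e3) = 0.0194 m = 1.94 cm

1.94 cm


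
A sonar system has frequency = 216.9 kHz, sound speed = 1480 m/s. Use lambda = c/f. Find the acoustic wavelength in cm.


lambda = c/f = 1480 / 216900 = 0.0068 m = 0.68 cm

0.68 cm


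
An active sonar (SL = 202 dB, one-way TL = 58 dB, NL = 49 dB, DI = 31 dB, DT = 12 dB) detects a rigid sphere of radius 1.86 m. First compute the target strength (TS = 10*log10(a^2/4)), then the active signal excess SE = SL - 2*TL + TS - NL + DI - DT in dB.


Step 1: TS = 10*log10(1.86^2/4) = -0.63 dB
Step 2: SE = SL - 2*TL + TS - NL + DI - DT = 202 - 2*58 + (-0.63) - 49 + 31 - 12 = 55.37

55.37 dB


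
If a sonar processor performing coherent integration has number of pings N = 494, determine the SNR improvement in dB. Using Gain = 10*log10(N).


Gain = 10*log10(494) = 26.94

26.94 dB


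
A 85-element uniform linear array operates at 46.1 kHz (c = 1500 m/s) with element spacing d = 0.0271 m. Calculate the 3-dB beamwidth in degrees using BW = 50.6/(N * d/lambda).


Step 1: lambda = 1500/46100 = 0.03254 m
Step 2: d/lambda = 0.0271/0.03254 = 0.8328
Step 3: BW = 50.6/(N * d/lambda) = 50.6/(85 * 0.8328) = 0.71

0.71 deg


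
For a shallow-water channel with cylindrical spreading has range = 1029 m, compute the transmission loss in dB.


30.12 dB


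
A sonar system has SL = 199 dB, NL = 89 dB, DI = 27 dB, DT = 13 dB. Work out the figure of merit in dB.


124 dB


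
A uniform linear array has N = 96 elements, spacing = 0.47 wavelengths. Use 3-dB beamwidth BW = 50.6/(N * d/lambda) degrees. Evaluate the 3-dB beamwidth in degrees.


1.12 deg


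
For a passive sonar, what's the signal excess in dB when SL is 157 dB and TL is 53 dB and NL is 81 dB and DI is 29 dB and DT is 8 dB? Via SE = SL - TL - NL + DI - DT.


44 dB


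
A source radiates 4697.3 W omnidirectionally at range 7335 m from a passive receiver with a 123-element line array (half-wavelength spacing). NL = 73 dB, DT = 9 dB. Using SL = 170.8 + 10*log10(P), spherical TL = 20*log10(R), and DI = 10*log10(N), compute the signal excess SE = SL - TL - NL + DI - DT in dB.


69.11 dB


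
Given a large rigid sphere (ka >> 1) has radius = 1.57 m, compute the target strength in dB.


TS = 10*log10(1.57^2 / 4) = 10*log10(0.616225) = -2.1

-2.1 dB


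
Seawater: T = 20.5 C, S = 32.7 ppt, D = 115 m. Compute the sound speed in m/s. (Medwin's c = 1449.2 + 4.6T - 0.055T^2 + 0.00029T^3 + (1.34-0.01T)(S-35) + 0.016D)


1522.11 m/s


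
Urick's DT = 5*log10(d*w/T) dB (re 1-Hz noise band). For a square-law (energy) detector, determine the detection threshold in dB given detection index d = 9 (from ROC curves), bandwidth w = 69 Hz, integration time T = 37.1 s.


DT = 5*log10(d*w/T) = 5*log10(9 * 69 / 37.1) = 5*log10(16.74) = 6.12

6.12 dB


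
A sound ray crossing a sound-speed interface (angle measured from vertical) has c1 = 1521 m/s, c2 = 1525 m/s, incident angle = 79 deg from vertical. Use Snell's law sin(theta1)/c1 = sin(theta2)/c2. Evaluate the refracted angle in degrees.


sin(theta2) = (c2/c1)*sin(theta1) = (1525/1521)*sin(79 deg) = 0.98421
theta2 = arcsin(0.98421) = 79.8

79.8 deg


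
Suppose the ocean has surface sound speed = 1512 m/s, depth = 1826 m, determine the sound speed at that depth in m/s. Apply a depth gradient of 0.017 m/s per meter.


c = 1512 + 0.017 * 1826 = 1543.042

1543.042 m/s


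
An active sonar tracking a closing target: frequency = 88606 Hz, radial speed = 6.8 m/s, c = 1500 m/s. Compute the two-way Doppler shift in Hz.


fd = 2*f*v/c = 2 * 88606 * 6.8 / 1500 = 803.36

803.36 Hz


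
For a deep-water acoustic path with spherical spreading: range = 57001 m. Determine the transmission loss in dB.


TL = 20*log10(57001) = 95.12

95.12 dB


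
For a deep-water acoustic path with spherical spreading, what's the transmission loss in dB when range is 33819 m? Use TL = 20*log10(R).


90.58 dB


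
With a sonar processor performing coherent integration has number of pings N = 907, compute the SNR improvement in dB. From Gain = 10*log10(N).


Gain = 10*log10(907) = 29.58

29.58 dB


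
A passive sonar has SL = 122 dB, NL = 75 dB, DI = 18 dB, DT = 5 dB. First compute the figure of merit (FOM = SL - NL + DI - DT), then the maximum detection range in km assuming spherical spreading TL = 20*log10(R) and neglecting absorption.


Step 1: FOM = SL - NL + DI - DT = 122 - 75 + 18 - 5 = 60 dB
Step 2: at max range FOM = TL = 20*log10(R), so R = 10^(60/20) = 1000.0 m = 1.0 km

1.0 km


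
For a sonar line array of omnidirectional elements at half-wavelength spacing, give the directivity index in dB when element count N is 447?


DI = 10*log10(447) = 26.5

26.5 dB


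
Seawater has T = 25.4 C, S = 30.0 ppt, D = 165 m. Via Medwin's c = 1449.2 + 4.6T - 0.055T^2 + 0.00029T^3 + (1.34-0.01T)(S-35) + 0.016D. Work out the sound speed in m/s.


1532.52 m/s


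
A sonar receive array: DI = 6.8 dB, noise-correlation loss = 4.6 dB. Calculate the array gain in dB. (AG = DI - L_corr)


2.2 dB


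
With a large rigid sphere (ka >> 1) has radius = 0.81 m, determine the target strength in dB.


TS = 10*log10(0.81^2 / 4) = 10*log10(0.164025) = -7.85

-7.85 dB


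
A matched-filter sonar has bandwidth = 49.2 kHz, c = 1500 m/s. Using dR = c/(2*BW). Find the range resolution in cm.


dR = c/(2*BW) = 1500 / (2 * 49.2e3) = 0.0152 m = 1.52 cm

1.52 cm


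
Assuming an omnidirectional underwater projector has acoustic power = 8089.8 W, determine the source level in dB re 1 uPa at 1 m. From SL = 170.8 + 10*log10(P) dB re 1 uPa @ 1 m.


209.88 dB


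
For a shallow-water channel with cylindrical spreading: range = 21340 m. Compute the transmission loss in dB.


TL = 10*log10(21340) = 43.29

43.29 dB


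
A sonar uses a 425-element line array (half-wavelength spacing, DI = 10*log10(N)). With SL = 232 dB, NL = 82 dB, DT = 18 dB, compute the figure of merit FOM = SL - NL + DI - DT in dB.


158.28 dB


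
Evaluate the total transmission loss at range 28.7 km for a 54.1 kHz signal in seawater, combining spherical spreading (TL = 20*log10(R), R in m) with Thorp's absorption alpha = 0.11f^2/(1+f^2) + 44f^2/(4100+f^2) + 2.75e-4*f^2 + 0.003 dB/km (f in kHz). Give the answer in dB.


Step 1 (Thorp): alpha = 0.11*2926.81/(1+2926.81) + 44*2926.81/(4100+2926.81) + 2.75e-4*2926.81 + 0.003 = 19.2447 dB/km
Step 2: TL_spread = 20*log10(28700) = 89.16 dB
Step 3: TL_abs = alpha*R = 19.2447 * 28.7 = 552.32 dB
Step 4: TL_total = 89.16 + 552.32 = 641.48

641.48 dB


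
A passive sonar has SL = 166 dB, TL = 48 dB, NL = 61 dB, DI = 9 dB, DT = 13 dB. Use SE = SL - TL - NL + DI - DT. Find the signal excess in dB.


SE = SL - TL - NL + DI - DT = 166 - 48 - 61 + 9 - 13 = 53

53 dB


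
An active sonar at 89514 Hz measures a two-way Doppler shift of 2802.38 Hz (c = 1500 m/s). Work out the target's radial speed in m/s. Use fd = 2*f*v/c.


From fd = 2*f*v/c, v = c*fd/(2*f) = 1500 * 2802.38 / (2*89514) = 23.48

23.48 m/s


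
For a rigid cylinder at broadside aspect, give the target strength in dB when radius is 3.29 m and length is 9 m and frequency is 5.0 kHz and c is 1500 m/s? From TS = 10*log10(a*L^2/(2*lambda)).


26.48 dB


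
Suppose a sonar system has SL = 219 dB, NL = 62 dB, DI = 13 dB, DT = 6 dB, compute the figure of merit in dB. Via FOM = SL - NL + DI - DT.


164 dB


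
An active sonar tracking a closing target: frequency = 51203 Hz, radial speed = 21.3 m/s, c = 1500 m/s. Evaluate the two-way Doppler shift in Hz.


fd = 2*f*v/c = 2 * 51203 * 21.3 / 1500 = 1454.17

1454.17 Hz


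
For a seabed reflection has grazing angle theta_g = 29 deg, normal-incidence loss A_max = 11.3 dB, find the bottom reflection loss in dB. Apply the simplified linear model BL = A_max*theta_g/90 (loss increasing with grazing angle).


BL = A_max * theta_g / 90 = 11.3 * 29 / 90 = 3.64

3.64 dB


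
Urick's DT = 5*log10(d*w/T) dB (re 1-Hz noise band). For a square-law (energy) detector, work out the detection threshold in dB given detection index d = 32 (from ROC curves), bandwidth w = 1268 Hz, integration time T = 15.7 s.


DT = 5*log10(d*w/T) = 5*log10(32 * 1268 / 15.7) = 5*log10(2584.46) = 17.06

17.06 dB


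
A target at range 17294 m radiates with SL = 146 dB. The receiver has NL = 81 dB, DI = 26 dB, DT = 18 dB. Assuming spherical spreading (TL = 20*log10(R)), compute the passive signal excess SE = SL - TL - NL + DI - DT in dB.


Step 1: TL = 20*log10(17294) = 84.76 dB
Step 2: SE = 146 - 84.76 - 81 + 26 - 18 = -11.76

-11.76 dB


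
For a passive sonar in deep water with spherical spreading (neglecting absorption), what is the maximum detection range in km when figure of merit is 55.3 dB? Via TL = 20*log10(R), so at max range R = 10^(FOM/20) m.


At max range FOM = TL, so 20*log10(R) = 55.3
R = 10^(55.3/20) = 582.1 m = 0.58 km

0.58 km


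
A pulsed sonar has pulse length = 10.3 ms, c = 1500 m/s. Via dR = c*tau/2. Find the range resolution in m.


7.725 m


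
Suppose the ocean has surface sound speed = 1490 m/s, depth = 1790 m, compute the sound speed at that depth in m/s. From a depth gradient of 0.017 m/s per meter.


c = 1490 + 0.017 * 1790 = 1520.43

1520.43 m/s


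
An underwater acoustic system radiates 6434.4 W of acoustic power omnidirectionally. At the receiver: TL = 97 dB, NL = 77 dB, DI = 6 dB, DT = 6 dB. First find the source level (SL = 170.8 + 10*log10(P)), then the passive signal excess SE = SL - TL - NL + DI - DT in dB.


Step 1: SL = 170.8 + 10*log10(6434.4) = 208.89 dB
Step 2: SE = SL - TL - NL + DI - DT = 208.89 - 97 - 77 + 6 - 6 = 34.89

34.89 dB


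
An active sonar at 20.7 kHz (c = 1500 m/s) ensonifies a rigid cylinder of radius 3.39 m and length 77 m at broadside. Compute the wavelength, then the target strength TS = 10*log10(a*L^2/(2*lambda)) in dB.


Step 1: lambda = c/f = 1500/20700 = 0.07246 m
Step 2: TS = 10*log10(a*L^2/(2*lambda)) = 10*log10(3.39*77^2/(2*0.07246)) = 51.42

51.42 dB


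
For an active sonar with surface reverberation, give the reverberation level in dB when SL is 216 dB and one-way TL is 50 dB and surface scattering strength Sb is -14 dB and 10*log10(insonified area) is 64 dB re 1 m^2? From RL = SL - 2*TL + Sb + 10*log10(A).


RL = SL - 2*TL + Sb + 10*log10(A) = 216 - 2*50 + (-14) + 64 = 166

166 dB


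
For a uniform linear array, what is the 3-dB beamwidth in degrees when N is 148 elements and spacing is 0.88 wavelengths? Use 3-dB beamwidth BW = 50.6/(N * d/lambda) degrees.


0.39 deg


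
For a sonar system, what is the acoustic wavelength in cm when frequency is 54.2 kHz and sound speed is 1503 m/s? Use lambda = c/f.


2.77 cm


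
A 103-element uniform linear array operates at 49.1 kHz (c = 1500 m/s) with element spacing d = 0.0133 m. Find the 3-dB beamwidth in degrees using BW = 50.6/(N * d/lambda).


1.13 deg


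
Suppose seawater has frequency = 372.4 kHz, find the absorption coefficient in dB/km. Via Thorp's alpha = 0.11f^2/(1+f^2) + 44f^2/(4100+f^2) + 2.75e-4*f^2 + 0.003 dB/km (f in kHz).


f^2 = 138681.76
alpha = 0.11*138681.76/(1+138681.76) + 44*138681.76/(4100+138681.76) + 2.75e-4*138681.76 + 0.003 = 80.987

80.987 dB/km


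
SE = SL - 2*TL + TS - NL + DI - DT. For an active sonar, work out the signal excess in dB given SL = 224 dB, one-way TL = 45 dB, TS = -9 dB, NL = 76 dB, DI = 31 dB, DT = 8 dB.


SE = SL - 2*TL + TS - NL + DI - DT = 224 - 2*45 + (-9) - 76 + 31 - 8 = 72

72 dB


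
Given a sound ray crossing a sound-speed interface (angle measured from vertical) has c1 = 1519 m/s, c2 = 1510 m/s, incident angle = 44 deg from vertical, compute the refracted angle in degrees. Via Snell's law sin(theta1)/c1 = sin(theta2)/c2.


sin(theta2) = (c2/c1)*sin(theta1) = (1510/1519)*sin(44 deg) = 0.69054
theta2 = arcsin(0.69054) = 43.67

43.67 deg


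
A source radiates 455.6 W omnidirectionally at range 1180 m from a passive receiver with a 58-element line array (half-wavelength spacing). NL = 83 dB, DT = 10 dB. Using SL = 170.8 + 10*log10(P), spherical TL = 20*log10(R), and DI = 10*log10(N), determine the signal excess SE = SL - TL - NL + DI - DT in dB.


Step 1: SL = 170.8 + 10*log10(455.6) = 197.39 dB
Step 2: TL = 20*log10(1180) = 61.44 dB
Step 3: DI = 10*log10(58) = 17.63 dB
Step 4: SE = SL - TL - NL + DI - DT = 197.39 - 61.44 - 83 + 17.63 - 10 = 60.58

60.58 dB


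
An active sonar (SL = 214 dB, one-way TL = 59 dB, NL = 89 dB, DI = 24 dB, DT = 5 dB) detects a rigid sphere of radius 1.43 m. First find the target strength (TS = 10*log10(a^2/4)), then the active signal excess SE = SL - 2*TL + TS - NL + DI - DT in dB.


Step 1: TS = 10*log10(1.43^2/4) = -2.91 dB
Step 2: SE = SL - 2*TL + TS - NL + DI - DT = 214 - 2*59 + (-2.91) - 89 + 24 - 5 = 23.09

23.09 dB


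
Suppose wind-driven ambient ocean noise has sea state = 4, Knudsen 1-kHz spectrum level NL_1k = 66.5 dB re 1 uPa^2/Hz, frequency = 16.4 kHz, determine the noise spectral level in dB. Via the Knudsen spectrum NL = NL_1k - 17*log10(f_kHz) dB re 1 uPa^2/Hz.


NL = NL_1k - 17*log10(f_kHz) = 66.5 - 17*log10(16.4) = 66.5 - (20.65) = 45.85

45.85 dB


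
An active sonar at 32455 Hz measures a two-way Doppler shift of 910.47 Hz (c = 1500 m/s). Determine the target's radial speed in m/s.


21.04 m/s


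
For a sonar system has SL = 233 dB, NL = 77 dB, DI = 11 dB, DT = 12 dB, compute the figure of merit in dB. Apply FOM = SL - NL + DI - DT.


FOM = SL - NL + DI - DT = 233 - 77 + 11 - 12 = 155

155 dB


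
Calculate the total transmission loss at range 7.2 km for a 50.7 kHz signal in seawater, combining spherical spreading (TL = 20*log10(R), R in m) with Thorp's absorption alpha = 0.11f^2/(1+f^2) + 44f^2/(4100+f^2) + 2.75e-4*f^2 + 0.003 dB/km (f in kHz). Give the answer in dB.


Step 1 (Thorp): alpha = 0.11*2570.49/(1+2570.49) + 44*2570.49/(4100+2570.49) + 2.75e-4*2570.49 + 0.003 = 17.7754 dB/km
Step 2: TL_spread = 20*log10(7200) = 77.15 dB
Step 3: TL_abs = alpha*R = 17.7754 * 7.2 = 127.98 dB
Step 4: TL_total = 77.15 + 127.98 = 205.13

205.13 dB


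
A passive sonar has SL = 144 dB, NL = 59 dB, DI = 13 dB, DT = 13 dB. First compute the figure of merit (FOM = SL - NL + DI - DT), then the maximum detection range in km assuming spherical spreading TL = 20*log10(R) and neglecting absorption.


Step 1: FOM = SL - NL + DI - DT = 144 - 59 + 13 - 13 = 85 dB
Step 2: at max range FOM = TL = 20*log10(R), so R = 10^(85/20) = 17782.79 m = 17.78 km

17.78 km


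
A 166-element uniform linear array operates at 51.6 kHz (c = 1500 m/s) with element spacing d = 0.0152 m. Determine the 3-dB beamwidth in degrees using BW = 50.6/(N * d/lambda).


0.58 deg


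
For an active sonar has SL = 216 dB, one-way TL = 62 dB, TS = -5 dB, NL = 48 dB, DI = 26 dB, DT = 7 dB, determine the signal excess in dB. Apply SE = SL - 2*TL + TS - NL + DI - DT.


SE = SL - 2*TL + TS - NL + DI - DT = 216 - 2*62 + (-5) - 48 + 26 - 7 = 58

58 dB


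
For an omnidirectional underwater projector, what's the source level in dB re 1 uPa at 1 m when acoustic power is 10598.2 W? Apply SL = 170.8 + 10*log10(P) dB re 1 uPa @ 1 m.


SL = 170.8 + 10*log10(10598.2) = 170.8 + 40.25 = 211.05

211.05 dB


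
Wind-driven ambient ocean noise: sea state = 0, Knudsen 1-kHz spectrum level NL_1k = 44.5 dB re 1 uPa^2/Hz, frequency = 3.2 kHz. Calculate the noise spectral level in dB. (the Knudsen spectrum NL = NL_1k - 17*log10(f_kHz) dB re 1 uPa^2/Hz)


35.91 dB


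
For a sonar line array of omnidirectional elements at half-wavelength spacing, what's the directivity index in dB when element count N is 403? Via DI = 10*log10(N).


DI = 10*log10(403) = 26.05

26.05 dB


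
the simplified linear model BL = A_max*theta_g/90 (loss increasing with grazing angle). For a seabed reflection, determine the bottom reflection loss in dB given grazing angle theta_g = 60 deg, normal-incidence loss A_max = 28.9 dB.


BL = A_max * theta_g / 90 = 28.9 * 60 / 90 = 19.27

19.27 dB


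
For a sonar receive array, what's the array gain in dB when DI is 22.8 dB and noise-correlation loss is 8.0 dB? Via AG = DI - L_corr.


AG = DI - L_corr = 22.8 - 8.0 = 14.8

14.8 dB


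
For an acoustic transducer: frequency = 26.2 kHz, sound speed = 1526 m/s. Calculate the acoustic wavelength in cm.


lambda = c/f = 1526 / 26200 = 0.0582 m = 5.82 cm

5.82 cm


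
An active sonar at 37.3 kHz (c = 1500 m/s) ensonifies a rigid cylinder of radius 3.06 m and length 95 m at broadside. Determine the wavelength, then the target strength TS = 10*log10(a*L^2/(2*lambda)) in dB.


Step 1: lambda = c/f = 1500/37300 = 0.04021 m
Step 2: TS = 10*log10(a*L^2/(2*lambda)) = 10*log10(3.06*95^2/(2*0.04021)) = 55.36

55.36 dB


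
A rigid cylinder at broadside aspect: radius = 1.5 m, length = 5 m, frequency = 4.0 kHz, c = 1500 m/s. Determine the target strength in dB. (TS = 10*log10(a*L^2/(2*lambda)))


lambda = 1500/4000 = 0.375 m
TS = 10*log10(1.5*5^2/(2*0.375)) = 16.99

16.99 dB


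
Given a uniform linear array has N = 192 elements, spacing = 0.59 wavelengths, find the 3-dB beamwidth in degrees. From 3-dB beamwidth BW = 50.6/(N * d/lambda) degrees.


BW = 50.6 / (192 * 0.59) = 50.6 / 113.28 = 0.45

0.45 deg


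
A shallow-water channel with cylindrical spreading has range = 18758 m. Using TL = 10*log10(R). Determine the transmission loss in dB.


TL = 10*log10(18758) = 42.73

42.73 dB


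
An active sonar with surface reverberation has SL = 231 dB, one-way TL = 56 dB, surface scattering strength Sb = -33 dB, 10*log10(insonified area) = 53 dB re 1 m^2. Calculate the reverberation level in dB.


RL = SL - 2*TL + Sb + 10*log10(A) = 231 - 2*56 + (-33) + 53 = 139

139 dB


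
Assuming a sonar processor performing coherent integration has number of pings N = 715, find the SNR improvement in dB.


Gain = 10*log10(715) = 28.54

28.54 dB


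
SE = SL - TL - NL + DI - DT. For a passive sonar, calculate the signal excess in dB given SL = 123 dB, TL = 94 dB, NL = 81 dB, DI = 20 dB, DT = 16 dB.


SE = SL - TL - NL + DI - DT = 123 - 94 - 81 + 20 - 16 = -48

-48 dB


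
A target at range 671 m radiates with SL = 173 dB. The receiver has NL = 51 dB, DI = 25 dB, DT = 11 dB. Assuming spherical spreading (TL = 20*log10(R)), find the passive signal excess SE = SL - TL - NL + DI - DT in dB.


Step 1: TL = 20*log10(671) = 56.53 dB
Step 2: SE = 173 - 56.53 - 51 + 25 - 11 = 79.47

79.47 dB


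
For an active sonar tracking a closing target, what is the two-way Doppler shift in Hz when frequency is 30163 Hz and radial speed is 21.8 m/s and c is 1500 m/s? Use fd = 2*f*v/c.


fd = 2*f*v/c = 2 * 30163 * 21.8 / 1500 = 876.74

876.74 Hz


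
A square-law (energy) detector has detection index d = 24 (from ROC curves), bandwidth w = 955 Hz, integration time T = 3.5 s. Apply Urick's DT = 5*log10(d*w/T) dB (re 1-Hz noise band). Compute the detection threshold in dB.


19.08 dB


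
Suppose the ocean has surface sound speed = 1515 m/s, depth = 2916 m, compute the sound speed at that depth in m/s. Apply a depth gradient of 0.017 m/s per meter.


1564.572 m/s


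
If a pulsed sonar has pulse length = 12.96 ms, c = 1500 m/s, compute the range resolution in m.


dR = c*tau/2 = 1500 * 12.96e-3 / 2 = 9.72

9.72 m


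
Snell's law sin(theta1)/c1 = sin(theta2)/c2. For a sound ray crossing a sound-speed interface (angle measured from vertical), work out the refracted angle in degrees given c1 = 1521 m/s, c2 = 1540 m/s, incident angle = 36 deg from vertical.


36.52 deg


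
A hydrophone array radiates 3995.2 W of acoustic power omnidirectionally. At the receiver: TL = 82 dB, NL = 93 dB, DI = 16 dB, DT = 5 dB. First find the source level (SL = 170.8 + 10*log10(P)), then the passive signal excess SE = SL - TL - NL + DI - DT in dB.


Step 1: SL = 170.8 + 10*log10(3995.2) = 206.82 dB
Step 2: SE = SL - TL - NL + DI - DT = 206.82 - 82 - 93 + 16 - 5 = 42.82

42.82 dB


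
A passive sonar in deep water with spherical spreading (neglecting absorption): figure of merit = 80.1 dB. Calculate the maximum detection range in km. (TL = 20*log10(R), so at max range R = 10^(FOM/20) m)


At max range FOM = TL, so 20*log10(R) = 80.1
R = 10^(80.1/20) = 10115.79 m = 10.12 km

10.12 km


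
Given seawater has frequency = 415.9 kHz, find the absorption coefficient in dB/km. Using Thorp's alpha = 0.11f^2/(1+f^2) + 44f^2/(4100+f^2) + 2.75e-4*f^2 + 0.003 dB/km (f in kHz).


f^2 = 172972.81
alpha = 0.11*172972.81/(1+172972.81) + 44*172972.81/(4100+172972.81) + 2.75e-4*172972.81 + 0.003 = 90.662

90.662 dB/km


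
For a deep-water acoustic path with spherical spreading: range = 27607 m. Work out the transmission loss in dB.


TL = 20*log10(27607) = 88.82

88.82 dB


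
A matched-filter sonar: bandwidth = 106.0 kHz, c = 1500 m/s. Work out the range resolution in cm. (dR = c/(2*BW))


dR = c/(2*BW) = 1500 / (2 * 106.0e3) = 0.0071 m = 0.71 cm

0.71 cm


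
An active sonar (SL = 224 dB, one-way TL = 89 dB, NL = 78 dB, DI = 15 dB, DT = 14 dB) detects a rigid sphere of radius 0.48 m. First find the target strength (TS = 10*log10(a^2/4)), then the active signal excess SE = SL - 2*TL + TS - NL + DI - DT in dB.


Step 1: TS = 10*log10(0.48^2/4) = -12.4 dB
Step 2: SE = SL - 2*TL + TS - NL + DI - DT = 224 - 2*89 + (-12.4) - 78 + 15 - 14 = -43.4

-43.4 dB


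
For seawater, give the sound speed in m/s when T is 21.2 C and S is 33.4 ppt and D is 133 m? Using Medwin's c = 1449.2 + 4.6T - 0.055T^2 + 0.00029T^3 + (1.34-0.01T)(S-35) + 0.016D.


1525.09 m/s


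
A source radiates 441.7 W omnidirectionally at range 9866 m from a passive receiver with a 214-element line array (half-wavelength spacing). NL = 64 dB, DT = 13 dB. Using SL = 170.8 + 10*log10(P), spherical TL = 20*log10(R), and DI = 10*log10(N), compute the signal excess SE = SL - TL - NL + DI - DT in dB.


Step 1: SL = 170.8 + 10*log10(441.7) = 197.25 dB
Step 2: TL = 20*log10(9866) = 79.88 dB
Step 3: DI = 10*log10(214) = 23.3 dB
Step 4: SE = SL - TL - NL + DI - DT = 197.25 - 79.88 - 64 + 23.3 - 13 = 63.67

63.67 dB


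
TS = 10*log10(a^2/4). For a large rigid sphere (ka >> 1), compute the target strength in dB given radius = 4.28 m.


6.61 dB


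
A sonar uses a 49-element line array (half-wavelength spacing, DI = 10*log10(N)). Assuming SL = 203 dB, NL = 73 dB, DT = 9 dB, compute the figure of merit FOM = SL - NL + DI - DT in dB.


137.9 dB


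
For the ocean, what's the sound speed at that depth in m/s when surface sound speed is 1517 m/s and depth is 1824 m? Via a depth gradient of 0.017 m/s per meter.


1548.008 m/s


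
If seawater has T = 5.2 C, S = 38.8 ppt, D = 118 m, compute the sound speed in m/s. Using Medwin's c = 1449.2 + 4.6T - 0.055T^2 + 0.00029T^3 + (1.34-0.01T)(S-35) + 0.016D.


1478.46 m/s


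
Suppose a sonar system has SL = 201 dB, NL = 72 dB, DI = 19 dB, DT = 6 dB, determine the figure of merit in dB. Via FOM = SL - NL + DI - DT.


FOM = SL - NL + DI - DT = 201 - 72 + 19 - 6 = 142

142 dB


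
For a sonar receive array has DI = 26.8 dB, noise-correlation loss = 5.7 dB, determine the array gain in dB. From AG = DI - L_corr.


21.1 dB


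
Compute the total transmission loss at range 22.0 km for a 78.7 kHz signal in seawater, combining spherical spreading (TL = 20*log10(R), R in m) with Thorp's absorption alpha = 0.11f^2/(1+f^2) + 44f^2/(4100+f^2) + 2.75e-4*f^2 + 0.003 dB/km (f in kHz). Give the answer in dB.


Step 1 (Thorp): alpha = 0.11*6193.69/(1+6193.69) + 44*6193.69/(4100+6193.69) + 2.75e-4*6193.69 + 0.003 = 28.2909 dB/km
Step 2: TL_spread = 20*log10(22000) = 86.85 dB
Step 3: TL_abs = alpha*R = 28.2909 * 22.0 = 622.4 dB
Step 4: TL_total = 86.85 + 622.4 = 709.25

709.25 dB


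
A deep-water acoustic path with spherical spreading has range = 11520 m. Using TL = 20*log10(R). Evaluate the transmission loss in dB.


81.23 dB


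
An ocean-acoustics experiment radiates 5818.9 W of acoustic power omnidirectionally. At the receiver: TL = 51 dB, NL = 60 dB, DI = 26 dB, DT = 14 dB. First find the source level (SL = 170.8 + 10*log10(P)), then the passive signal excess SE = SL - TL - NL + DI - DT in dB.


Step 1: SL = 170.8 + 10*log10(5818.9) = 208.45 dB
Step 2: SE = SL - TL - NL + DI - DT = 208.45 - 51 - 60 + 26 - 14 = 109.45

109.45 dB


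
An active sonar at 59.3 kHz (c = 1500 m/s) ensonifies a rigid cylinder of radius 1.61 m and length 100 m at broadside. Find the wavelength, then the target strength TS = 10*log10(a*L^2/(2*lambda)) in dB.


Step 1: lambda = c/f = 1500/59300 = 0.0253 m
Step 2: TS = 10*log10(a*L^2/(2*lambda)) = 10*log10(1.61*100^2/(2*0.0253)) = 55.03

55.03 dB


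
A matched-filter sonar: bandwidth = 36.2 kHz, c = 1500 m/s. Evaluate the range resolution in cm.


dR = c/(2*BW) = 1500 / (2 * 36.2e3) = 0.0207 m = 2.07 cm

2.07 cm


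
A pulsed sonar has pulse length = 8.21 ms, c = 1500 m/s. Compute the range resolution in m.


6.1575 m


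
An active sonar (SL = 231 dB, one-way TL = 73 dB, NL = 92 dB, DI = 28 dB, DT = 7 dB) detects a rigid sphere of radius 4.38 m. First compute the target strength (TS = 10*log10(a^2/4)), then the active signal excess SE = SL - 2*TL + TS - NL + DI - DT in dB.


Step 1: TS = 10*log10(4.38^2/4) = 6.81 dB
Step 2: SE = SL - 2*TL + TS - NL + DI - DT = 231 - 2*73 + (6.81) - 92 + 28 - 7 = 20.81

20.81 dB


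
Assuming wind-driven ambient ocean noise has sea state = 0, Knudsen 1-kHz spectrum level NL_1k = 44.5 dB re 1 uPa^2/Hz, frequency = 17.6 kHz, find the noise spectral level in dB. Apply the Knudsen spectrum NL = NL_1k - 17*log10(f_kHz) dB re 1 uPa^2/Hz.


23.33 dB


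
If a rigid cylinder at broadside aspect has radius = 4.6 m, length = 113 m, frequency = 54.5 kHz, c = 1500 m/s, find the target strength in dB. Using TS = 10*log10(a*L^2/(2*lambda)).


60.28 dB


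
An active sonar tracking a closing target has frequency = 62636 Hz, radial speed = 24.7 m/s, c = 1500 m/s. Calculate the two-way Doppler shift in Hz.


fd = 2*f*v/c = 2 * 62636 * 24.7 / 1500 = 2062.81

2062.81 Hz


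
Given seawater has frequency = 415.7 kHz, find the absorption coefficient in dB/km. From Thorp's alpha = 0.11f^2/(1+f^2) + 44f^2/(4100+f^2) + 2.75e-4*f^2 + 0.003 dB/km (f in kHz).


f^2 = 172806.49
alpha = 0.11*172806.49/(1+172806.49) + 44*172806.49/(4100+172806.49) + 2.75e-4*172806.49 + 0.003 = 90.615

90.615 dB/km


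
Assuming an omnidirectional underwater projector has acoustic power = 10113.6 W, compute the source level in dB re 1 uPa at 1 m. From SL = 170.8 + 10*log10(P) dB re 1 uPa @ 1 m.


SL = 170.8 + 10*log10(10113.6) = 170.8 + 40.05 = 210.85

210.85 dB


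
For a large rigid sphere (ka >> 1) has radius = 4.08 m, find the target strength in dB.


TS = 10*log10(4.08^2 / 4) = 10*log10(4.1616) = 6.19

6.19 dB


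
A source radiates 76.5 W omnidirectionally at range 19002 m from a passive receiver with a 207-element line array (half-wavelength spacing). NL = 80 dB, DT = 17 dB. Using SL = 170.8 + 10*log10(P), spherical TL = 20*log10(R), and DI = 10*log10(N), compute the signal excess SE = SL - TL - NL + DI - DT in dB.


Step 1: SL = 170.8 + 10*log10(76.5) = 189.64 dB
Step 2: TL = 20*log10(19002) = 85.58 dB
Step 3: DI = 10*log10(207) = 23.16 dB
Step 4: SE = SL - TL - NL + DI - DT = 189.64 - 85.58 - 80 + 23.16 - 17 = 30.22

30.22 dB


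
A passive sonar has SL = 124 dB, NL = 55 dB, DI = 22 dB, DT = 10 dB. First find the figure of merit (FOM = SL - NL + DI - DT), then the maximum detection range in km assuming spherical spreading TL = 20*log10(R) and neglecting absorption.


Step 1: FOM = SL - NL + DI - DT = 124 - 55 + 22 - 10 = 81 dB
Step 2: at max range FOM = TL = 20*log10(R), so R = 10^(81/20) = 11220.18 m = 11.22 km

11.22 km


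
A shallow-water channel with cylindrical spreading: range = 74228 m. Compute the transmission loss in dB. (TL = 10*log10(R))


TL = 10*log10(74228) = 48.71

48.71 dB


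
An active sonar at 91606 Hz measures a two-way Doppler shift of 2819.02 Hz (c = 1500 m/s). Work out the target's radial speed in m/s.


From fd = 2*f*v/c, v = c*fd/(2*f) = 1500 * 2819.02 / (2*91606) = 23.08

23.08 m/s


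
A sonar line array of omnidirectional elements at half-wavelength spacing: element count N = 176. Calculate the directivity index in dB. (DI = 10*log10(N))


DI = 10*log10(176) = 22.46

22.46 dB


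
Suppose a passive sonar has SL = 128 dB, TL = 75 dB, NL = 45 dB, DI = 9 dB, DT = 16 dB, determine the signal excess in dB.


1 dB
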